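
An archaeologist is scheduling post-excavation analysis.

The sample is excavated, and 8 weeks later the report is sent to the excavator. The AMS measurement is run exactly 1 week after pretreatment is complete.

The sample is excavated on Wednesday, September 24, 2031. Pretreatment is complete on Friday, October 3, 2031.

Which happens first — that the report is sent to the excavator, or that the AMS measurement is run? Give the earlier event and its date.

The sample is excavated: Sep 24, 2031.
The report is sent to the excavator: Sep 24, 2031 + 8 weeks = Nov 19, 2031.
Pretreatment is complete: Oct 3, 2031.
The AMS measurement is run: Oct 3, 2031 + 1 week = Oct 10, 2031.
Comparing: the report is sent to the excavator on Nov 19, 2031 vs the AMS measurement is run on Oct 10, 2031. Earlier: the AMS measurement is run.

The AMS measurement is run — Friday, October 10, 2031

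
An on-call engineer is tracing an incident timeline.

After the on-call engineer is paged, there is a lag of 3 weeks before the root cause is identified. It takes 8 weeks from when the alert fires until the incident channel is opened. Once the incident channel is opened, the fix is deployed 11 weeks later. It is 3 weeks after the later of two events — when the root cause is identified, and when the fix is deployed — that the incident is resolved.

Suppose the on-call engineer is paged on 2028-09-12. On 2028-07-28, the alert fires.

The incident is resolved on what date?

2028-12-29

The on-call engineer is paged: Sep 12, 2028.
The root cause is identified: Sep 12, 2028 + 3 weeks = Oct 3, 2028.
The alert fires: Jul 28, 2028.
The incident channel is opened: Jul 28, 2028 + 8 weeks = Sep 22, 2028.
The fix is deployed: Sep 22, 2028 + 11 weeks = Dec 8, 2028.
Both prerequisites met — the root cause is identified (Oct 3, 2028), the fix is deployed (Dec 8, 2028); the later is Dec 8, 2028.
The incident is resolved: Dec 8, 2028 + 3 weeks = Dec 29, 2028.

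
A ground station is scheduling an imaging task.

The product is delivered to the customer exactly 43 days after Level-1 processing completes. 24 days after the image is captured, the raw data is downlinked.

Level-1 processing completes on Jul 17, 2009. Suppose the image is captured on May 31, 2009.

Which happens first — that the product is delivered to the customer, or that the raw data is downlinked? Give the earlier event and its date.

Level-1 processing completes: Jul 17, 2009.
The product is delivered to the customer: Jul 17, 2009 + 43 days = Aug 29, 2009.
The image is captured: May 31, 2009.
The raw data is downlinked: May 31, 2009 + 24 days = Jun 24, 2009.
Comparing: the product is delivered to the customer on Aug 29, 2009 vs the raw data is downlinked on Jun 24, 2009. Earlier: the raw data is downlinked.

The raw data is downlinked — Jun 24, 2009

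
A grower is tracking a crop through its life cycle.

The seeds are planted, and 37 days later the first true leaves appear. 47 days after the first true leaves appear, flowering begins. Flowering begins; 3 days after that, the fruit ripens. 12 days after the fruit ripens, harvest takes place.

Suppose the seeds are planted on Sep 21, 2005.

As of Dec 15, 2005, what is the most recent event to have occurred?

Flowering begins

The seeds are planted: Sep 21, 2005.
The first true leaves appear: Sep 21, 2005 + 37 days = Oct 28, 2005.
Flowering begins: Oct 28, 2005 + 47 days = Dec 14, 2005.
The fruit ripens: Dec 14, 2005 + 3 days = Dec 17, 2005.
Harvest takes place: Dec 17, 2005 + 12 days = Dec 29, 2005.
Dec 15, 2005 falls between when flowering begins (Dec 14, 2005) and when the fruit ripens (Dec 17, 2005).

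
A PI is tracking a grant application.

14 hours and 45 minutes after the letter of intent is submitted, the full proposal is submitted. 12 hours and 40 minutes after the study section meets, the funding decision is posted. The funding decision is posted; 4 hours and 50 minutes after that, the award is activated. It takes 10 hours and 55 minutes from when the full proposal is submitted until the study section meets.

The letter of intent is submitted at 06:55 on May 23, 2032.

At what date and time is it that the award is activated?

The letter of intent is submitted: 06:55 May 23, 2032.
The full proposal is submitted: 06:55 May 23, 2032 + 14h45m = 21:40 May 23, 2032.
The study section meets: 21:40 May 23, 2032 + 10h55m = 08:35 May 24, 2032.
The funding decision is posted: 08:35 May 24, 2032 + 12h40m = 21:15 May 24, 2032.
The award is activated: 21:15 May 24, 2032 + 4h50m = 02:05 May 25, 2032.

02:05 on May 25, 2032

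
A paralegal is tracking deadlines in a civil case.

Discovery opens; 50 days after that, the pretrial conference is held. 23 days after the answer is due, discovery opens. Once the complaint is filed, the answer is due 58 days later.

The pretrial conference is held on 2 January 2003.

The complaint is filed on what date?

The pretrial conference is held: Jan 2, 2003.
Discovery opens: Jan 2, 2003 − 50 days = Nov 13, 2002.
The answer is due: Nov 13, 2002 − 23 days = Oct 21, 2002.
The complaint is filed: Oct 21, 2002 − 58 days = Aug 24, 2002.

24 August 2002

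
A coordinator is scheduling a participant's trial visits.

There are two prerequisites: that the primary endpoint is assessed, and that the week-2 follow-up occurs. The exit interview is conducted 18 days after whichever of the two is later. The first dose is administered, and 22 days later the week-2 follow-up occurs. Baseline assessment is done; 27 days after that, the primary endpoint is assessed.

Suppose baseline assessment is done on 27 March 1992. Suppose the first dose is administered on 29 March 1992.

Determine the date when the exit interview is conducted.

11 May 1992

Baseline assessment is done: Mar 27, 1992.
The primary endpoint is assessed: Mar 27, 1992 + 27 days = Apr 23, 1992.
The first dose is administered: Mar 29, 1992.
The week-2 follow-up occurs: Mar 29, 1992 + 22 days = Apr 20, 1992.
Both prerequisites met — the primary endpoint is assessed (Apr 23, 1992), the week-2 follow-up occurs (Apr 20, 1992); the later is Apr 23, 1992.
The exit interview is conducted: Apr 23, 1992 + 18 days = May 11, 1992.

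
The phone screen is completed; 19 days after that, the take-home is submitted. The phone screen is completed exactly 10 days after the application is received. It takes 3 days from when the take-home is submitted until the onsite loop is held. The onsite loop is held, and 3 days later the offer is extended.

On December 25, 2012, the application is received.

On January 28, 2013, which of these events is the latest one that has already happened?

The application is received: Dec 25, 2012.
The phone screen is completed: Dec 25, 2012 + 10 days = Jan 4, 2013.
The take-home is submitted: Jan 4, 2013 + 19 days = Jan 23, 2013.
The onsite loop is held: Jan 23, 2013 + 3 days = Jan 26, 2013.
The offer is extended: Jan 26, 2013 + 3 days = Jan 29, 2013.
Jan 28, 2013 falls between when the onsite loop is held (Jan 26, 2013) and when the offer is extended (Jan 29, 2013).

The onsite loop is held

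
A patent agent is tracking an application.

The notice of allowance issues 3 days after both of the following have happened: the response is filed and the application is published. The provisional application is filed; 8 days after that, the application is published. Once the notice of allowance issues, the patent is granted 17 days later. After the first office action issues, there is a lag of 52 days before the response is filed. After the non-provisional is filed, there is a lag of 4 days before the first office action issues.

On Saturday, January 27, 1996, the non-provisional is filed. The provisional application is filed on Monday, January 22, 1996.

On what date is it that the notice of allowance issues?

Tuesday, March 26, 1996

The non-provisional is filed: Jan 27, 1996.
The first office action issues: Jan 27, 1996 + 4 days = Jan 31, 1996.
The response is filed: Jan 31, 1996 + 52 days = Mar 23, 1996.
The provisional application is filed: Jan 22, 1996.
The application is published: Jan 22, 1996 + 8 days = Jan 30, 1996.
Both prerequisites met — the response is filed (Mar 23, 1996), the application is published (Jan 30, 1996); the later is Mar 23, 1996.
The notice of allowance issues: Mar 23, 1996 + 3 days = Mar 26, 1996.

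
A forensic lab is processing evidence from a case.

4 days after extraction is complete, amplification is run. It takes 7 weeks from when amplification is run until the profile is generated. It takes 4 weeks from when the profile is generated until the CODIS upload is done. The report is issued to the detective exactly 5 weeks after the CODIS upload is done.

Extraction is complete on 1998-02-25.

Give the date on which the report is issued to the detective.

1998-06-21

Extraction is complete: Feb 25, 1998.
Amplification is run: Feb 25, 1998 + 4 days = Mar 1, 1998.
The profile is generated: Mar 1, 1998 + 7 weeks = Apr 19, 1998.
The CODIS upload is done: Apr 19, 1998 + 4 weeks = May 17, 1998.
The report is issued to the detective: May 17, 1998 + 5 weeks = Jun 21, 1998.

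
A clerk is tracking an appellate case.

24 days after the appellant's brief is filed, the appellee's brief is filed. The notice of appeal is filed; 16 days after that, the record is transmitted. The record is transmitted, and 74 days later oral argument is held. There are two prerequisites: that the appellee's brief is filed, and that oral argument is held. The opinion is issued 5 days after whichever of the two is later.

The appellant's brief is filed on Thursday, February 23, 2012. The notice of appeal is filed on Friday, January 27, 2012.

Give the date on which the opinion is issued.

Tuesday, May 1, 2012

The appellant's brief is filed: Feb 23, 2012.
The appellee's brief is filed: Feb 23, 2012 + 24 days = Mar 18, 2012.
The notice of appeal is filed: Jan 27, 2012.
The record is transmitted: Jan 27, 2012 + 16 days = Feb 12, 2012.
Oral argument is held: Feb 12, 2012 + 74 days = Apr 26, 2012.
Both prerequisites met — the appellee's brief is filed (Mar 18, 2012), oral argument is held (Apr 26, 2012); the later is Apr 26, 2012.
The opinion is issued: Apr 26, 2012 + 5 days = May 1, 2012.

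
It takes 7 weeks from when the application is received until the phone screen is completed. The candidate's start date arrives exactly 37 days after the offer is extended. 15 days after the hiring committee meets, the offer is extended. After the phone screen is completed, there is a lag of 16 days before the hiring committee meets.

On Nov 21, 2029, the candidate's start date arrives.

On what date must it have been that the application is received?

Jul 27, 2029

The candidate's start date arrives: Nov 21, 2029.
The offer is extended: Nov 21, 2029 − 37 days = Oct 15, 2029.
The hiring committee meets: Oct 15, 2029 − 15 days = Sep 30, 2029.
The phone screen is completed: Sep 30, 2029 − 16 days = Sep 14, 2029.
The application is received: Sep 14, 2029 − 7 weeks = Jul 27, 2029.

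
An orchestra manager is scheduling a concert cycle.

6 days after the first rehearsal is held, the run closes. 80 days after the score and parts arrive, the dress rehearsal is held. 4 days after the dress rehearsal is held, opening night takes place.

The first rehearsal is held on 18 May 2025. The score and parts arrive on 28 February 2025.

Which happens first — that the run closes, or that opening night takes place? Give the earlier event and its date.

Opening night takes place — 23 May 2025

The first rehearsal is held: May 18, 2025.
The run closes: May 18, 2025 + 6 days = May 24, 2025.
The score and parts arrive: Feb 28, 2025.
The dress rehearsal is held: Feb 28, 2025 + 80 days = May 19, 2025.
Opening night takes place: May 19, 2025 + 4 days = May 23, 2025.
Comparing: the run closes on May 24, 2025 vs opening night takes place on May 23, 2025. Earlier: opening night takes place.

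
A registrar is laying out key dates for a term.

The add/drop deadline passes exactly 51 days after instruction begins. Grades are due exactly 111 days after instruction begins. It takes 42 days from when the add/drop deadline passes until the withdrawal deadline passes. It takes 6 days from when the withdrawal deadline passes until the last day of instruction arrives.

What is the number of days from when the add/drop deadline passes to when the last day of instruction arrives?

Causal path: the add/drop deadline passes → the withdrawal deadline passes → the last day of instruction arrives.
Total delay along the path: 42 + 6 = 48 days.

48 days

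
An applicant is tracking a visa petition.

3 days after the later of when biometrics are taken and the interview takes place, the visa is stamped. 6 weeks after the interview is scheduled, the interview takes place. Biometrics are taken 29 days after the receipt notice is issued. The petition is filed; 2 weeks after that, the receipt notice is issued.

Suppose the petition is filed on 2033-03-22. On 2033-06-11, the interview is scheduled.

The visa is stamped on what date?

2033-07-26

The petition is filed: Mar 22, 2033.
The receipt notice is issued: Mar 22, 2033 + 2 weeks = Apr 5, 2033.
Biometrics are taken: Apr 5, 2033 + 29 days = May 4, 2033.
The interview is scheduled: Jun 11, 2033.
The interview takes place: Jun 11, 2033 + 6 weeks = Jul 23, 2033.
Both prerequisites met — biometrics are taken (May 4, 2033), the interview takes place (Jul 23, 2033); the later is Jul 23, 2033.
The visa is stamped: Jul 23, 2033 + 3 days = Jul 26, 2033.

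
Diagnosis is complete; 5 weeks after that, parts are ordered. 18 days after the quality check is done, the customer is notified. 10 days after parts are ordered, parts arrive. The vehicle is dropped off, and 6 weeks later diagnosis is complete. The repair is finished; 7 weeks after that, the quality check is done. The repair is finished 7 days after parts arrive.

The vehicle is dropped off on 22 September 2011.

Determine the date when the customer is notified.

The vehicle is dropped off: Sep 22, 2011.
Diagnosis is complete: Sep 22, 2011 + 6 weeks = Nov 3, 2011.
Parts are ordered: Nov 3, 2011 + 5 weeks = Dec 8, 2011.
Parts arrive: Dec 8, 2011 + 10 days = Dec 18, 2011.
The repair is finished: Dec 18, 2011 + 7 days = Dec 25, 2011.
The quality check is done: Dec 25, 2011 + 7 weeks = Feb 12, 2012.
The customer is notified: Feb 12, 2012 + 18 days = Mar 1, 2012.

1 March 2012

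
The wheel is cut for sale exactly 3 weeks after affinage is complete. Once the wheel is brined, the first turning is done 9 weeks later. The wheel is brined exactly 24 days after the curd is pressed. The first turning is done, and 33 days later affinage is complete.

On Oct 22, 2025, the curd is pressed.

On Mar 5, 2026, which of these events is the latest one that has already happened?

Affinage is complete

The curd is pressed: Oct 22, 2025.
The wheel is brined: Oct 22, 2025 + 24 days = Nov 15, 2025.
The first turning is done: Nov 15, 2025 + 9 weeks = Jan 17, 2026.
Affinage is complete: Jan 17, 2026 + 33 days = Feb 19, 2026.
The wheel is cut for sale: Feb 19, 2026 + 3 weeks = Mar 12, 2026.
Mar 5, 2026 falls between when affinage is complete (Feb 19, 2026) and when the wheel is cut for sale (Mar 12, 2026).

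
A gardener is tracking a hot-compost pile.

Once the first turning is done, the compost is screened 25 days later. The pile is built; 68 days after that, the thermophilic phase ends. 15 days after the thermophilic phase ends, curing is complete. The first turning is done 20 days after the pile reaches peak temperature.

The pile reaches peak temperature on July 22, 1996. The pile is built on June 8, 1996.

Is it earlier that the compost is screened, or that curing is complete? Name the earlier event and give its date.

Curing is complete — August 30, 1996

The pile reaches peak temperature: Jul 22, 1996.
The first turning is done: Jul 22, 1996 + 20 days = Aug 11, 1996.
The compost is screened: Aug 11, 1996 + 25 days = Sep 5, 1996.
The pile is built: Jun 8, 1996.
The thermophilic phase ends: Jun 8, 1996 + 68 days = Aug 15, 1996.
Curing is complete: Aug 15, 1996 + 15 days = Aug 30, 1996.
Comparing: the compost is screened on Sep 5, 1996 vs curing is complete on Aug 30, 1996. Earlier: curing is complete.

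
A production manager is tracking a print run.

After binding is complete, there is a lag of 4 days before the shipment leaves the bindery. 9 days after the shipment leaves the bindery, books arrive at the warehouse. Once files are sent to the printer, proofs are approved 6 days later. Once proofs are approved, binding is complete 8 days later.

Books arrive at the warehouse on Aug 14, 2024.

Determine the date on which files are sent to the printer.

Jul 18, 2024

Books arrive at the warehouse: Aug 14, 2024.
The shipment leaves the bindery: Aug 14, 2024 − 9 days = Aug 5, 2024.
Binding is complete: Aug 5, 2024 − 4 days = Aug 1, 2024.
Proofs are approved: Aug 1, 2024 − 8 days = Jul 24, 2024.
Files are sent to the printer: Jul 24, 2024 − 6 days = Jul 18, 2024.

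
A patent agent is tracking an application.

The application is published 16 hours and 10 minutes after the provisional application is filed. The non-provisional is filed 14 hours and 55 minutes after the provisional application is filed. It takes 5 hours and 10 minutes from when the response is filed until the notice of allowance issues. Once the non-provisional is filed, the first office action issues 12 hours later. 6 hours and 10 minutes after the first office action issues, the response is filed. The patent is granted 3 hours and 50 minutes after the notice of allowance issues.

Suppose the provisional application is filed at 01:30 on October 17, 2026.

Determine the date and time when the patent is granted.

19:35 on October 18, 2026

The provisional application is filed: 01:30 Oct 17, 2026.
The non-provisional is filed: 01:30 Oct 17, 2026 + 14h55m = 16:25 Oct 17, 2026.
The first office action issues: 16:25 Oct 17, 2026 + 12h = 04:25 Oct 18, 2026.
The response is filed: 04:25 Oct 18, 2026 + 6h10m = 10:35 Oct 18, 2026.
The notice of allowance issues: 10:35 Oct 18, 2026 + 5h10m = 15:45 Oct 18, 2026.
The patent is granted: 15:45 Oct 18, 2026 + 3h50m = 19:35 Oct 18, 2026.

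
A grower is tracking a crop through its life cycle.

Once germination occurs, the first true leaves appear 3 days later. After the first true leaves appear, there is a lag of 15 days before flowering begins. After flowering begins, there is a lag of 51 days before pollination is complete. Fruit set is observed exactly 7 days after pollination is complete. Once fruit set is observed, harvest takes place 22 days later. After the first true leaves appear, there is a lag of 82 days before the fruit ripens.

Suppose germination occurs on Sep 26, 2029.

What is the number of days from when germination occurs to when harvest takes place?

98 days

Causal path: germination occurs → the first true leaves appear → flowering begins → pollination is complete → fruit set is observed → harvest takes place.
Total delay along the path: 3 + 15 + 51 + 7 + 22 = 98 days.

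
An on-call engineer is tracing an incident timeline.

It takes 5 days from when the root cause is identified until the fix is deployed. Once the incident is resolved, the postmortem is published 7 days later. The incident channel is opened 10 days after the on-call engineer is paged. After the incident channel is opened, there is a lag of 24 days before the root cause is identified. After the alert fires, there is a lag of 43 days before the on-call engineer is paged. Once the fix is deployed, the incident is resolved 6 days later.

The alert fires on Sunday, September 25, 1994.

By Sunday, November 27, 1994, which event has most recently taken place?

The alert fires: Sep 25, 1994.
The on-call engineer is paged: Sep 25, 1994 + 43 days = Nov 7, 1994.
The incident channel is opened: Nov 7, 1994 + 10 days = Nov 17, 1994.
The root cause is identified: Nov 17, 1994 + 24 days = Dec 11, 1994.
The fix is deployed: Dec 11, 1994 + 5 days = Dec 16, 1994.
The incident is resolved: Dec 16, 1994 + 6 days = Dec 22, 1994.
The postmortem is published: Dec 22, 1994 + 7 days = Dec 29, 1994.
Nov 27, 1994 falls between when the incident channel is opened (Nov 17, 1994) and when the root cause is identified (Dec 11, 1994).

The incident channel is opened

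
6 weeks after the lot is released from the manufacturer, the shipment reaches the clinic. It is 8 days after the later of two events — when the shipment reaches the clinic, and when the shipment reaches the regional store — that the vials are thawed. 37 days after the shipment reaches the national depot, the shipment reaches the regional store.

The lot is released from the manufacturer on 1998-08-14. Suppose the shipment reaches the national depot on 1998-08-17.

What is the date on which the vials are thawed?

The lot is released from the manufacturer: Aug 14, 1998.
The shipment reaches the clinic: Aug 14, 1998 + 6 weeks = Sep 25, 1998.
The shipment reaches the national depot: Aug 17, 1998.
The shipment reaches the regional store: Aug 17, 1998 + 37 days = Sep 23, 1998.
Both prerequisites met — the shipment reaches the clinic (Sep 25, 1998), the shipment reaches the regional store (Sep 23, 1998); the later is Sep 25, 1998.
The vials are thawed: Sep 25, 1998 + 8 days = Oct 3, 1998.

1998-10-03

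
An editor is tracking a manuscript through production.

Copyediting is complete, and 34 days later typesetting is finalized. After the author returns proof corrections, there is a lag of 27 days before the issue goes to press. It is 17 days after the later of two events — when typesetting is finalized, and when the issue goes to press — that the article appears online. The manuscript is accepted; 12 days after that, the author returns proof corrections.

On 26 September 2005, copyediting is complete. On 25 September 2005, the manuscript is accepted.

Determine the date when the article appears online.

20 November 2005

Copyediting is complete: Sep 26, 2005.
Typesetting is finalized: Sep 26, 2005 + 34 days = Oct 30, 2005.
The manuscript is accepted: Sep 25, 2005.
The author returns proof corrections: Sep 25, 2005 + 12 days = Oct 7, 2005.
The issue goes to press: Oct 7, 2005 + 27 days = Nov 3, 2005.
Both prerequisites met — typesetting is finalized (Oct 30, 2005), the issue goes to press (Nov 3, 2005); the later is Nov 3, 2005.
The article appears online: Nov 3, 2005 + 17 days = Nov 20, 2005.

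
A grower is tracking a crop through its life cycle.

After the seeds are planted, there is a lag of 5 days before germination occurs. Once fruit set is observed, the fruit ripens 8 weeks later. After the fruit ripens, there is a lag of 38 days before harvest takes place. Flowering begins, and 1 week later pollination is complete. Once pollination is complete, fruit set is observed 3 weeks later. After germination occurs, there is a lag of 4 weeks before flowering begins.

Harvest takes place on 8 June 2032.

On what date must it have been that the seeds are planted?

Harvest takes place: Jun 8, 2032.
The fruit ripens: Jun 8, 2032 − 38 days = May 1, 2032.
Fruit set is observed: May 1, 2032 − 8 weeks = Mar 6, 2032.
Pollination is complete: Mar 6, 2032 − 3 weeks = Feb 14, 2032.
Flowering begins: Feb 14, 2032 − 1 week = Feb 7, 2032.
Germination occurs: Feb 7, 2032 − 4 weeks = Jan 10, 2032.
The seeds are planted: Jan 10, 2032 − 5 days = Jan 5, 2032.

5 January 2032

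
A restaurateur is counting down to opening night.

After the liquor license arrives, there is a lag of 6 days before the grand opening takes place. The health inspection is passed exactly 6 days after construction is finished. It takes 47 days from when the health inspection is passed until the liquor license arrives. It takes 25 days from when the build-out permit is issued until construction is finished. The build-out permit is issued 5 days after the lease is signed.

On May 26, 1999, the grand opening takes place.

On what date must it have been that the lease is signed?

Feb 26, 1999

The grand opening takes place: May 26, 1999.
The liquor license arrives: May 26, 1999 − 6 days = May 20, 1999.
The health inspection is passed: May 20, 1999 − 47 days = Apr 3, 1999.
Construction is finished: Apr 3, 1999 − 6 days = Mar 28, 1999.
The build-out permit is issued: Mar 28, 1999 − 25 days = Mar 3, 1999.
The lease is signed: Mar 3, 1999 − 5 days = Feb 26, 1999.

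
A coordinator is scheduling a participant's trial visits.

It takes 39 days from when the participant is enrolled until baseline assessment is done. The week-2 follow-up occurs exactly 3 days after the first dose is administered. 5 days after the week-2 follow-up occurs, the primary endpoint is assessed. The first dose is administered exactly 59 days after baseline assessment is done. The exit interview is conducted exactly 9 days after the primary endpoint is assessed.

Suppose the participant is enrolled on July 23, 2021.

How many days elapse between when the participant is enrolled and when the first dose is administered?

Causal path: the participant is enrolled → baseline assessment is done → the first dose is administered.
Total delay along the path: 39 + 59 = 98 days.

98 days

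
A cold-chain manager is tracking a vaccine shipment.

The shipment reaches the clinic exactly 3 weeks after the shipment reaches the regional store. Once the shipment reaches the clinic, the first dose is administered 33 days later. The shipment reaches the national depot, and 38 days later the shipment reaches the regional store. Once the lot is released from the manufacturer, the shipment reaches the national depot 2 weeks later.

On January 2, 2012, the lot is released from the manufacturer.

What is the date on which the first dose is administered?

The lot is released from the manufacturer: Jan 2, 2012.
The shipment reaches the national depot: Jan 2, 2012 + 2 weeks = Jan 16, 2012.
The shipment reaches the regional store: Jan 16, 2012 + 38 days = Feb 23, 2012.
The shipment reaches the clinic: Feb 23, 2012 + 3 weeks = Mar 15, 2012.
The first dose is administered: Mar 15, 2012 + 33 days = Apr 17, 2012.

April 17, 2012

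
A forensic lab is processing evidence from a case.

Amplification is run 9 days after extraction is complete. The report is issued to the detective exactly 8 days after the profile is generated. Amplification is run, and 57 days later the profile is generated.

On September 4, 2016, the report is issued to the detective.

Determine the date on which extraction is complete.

June 22, 2016

The report is issued to the detective: Sep 4, 2016.
The profile is generated: Sep 4, 2016 − 8 days = Aug 27, 2016.
Amplification is run: Aug 27, 2016 − 57 days = Jul 1, 2016.
Extraction is complete: Jul 1, 2016 − 9 days = Jun 22, 2016.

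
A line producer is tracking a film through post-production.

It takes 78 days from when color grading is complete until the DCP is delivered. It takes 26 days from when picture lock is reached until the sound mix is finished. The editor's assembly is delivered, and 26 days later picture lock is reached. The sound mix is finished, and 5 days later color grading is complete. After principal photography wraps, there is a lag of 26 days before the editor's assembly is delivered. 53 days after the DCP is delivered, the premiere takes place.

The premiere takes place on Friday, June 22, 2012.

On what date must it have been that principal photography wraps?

The premiere takes place: Jun 22, 2012.
The DCP is delivered: Jun 22, 2012 − 53 days = Apr 30, 2012.
Color grading is complete: Apr 30, 2012 − 78 days = Feb 12, 2012.
The sound mix is finished: Feb 12, 2012 − 5 days = Feb 7, 2012.
Picture lock is reached: Feb 7, 2012 − 26 days = Jan 12, 2012.
The editor's assembly is delivered: Jan 12, 2012 − 26 days = Dec 17, 2011.
Principal photography wraps: Dec 17, 2011 − 26 days = Nov 21, 2011.

Monday, November 21, 2011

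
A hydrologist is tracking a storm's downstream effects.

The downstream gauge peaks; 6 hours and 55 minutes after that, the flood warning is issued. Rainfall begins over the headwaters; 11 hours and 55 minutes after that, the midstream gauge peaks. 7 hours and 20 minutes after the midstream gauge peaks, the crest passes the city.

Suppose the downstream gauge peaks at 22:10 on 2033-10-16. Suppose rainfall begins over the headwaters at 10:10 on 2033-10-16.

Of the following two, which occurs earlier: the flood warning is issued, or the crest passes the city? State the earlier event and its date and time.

The downstream gauge peaks: 22:10 Oct 16, 2033.
The flood warning is issued: 22:10 Oct 16, 2033 + 6h55m = 05:05 Oct 17, 2033.
Rainfall begins over the headwaters: 10:10 Oct 16, 2033.
The midstream gauge peaks: 10:10 Oct 16, 2033 + 11h55m = 22:05 Oct 16, 2033.
The crest passes the city: 22:05 Oct 16, 2033 + 7h20m = 05:25 Oct 17, 2033.
Comparing: the flood warning is issued at 05:05 Oct 17, 2033 vs the crest passes the city at 05:25 Oct 17, 2033. Earlier: the flood warning is issued.

The flood warning is issued — 05:05 on 2033-10-17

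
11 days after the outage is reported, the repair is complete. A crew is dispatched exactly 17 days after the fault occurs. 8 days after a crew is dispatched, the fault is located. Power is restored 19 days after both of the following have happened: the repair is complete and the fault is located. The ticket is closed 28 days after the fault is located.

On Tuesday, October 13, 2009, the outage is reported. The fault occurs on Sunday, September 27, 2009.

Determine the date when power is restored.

The outage is reported: Oct 13, 2009.
The repair is complete: Oct 13, 2009 + 11 days = Oct 24, 2009.
The fault occurs: Sep 27, 2009.
A crew is dispatched: Sep 27, 2009 + 17 days = Oct 14, 2009.
The fault is located: Oct 14, 2009 + 8 days = Oct 22, 2009.
Both prerequisites met — the repair is complete (Oct 24, 2009), the fault is located (Oct 22, 2009); the later is Oct 24, 2009.
Power is restored: Oct 24, 2009 + 19 days = Nov 12, 2009.

Thursday, November 12, 2009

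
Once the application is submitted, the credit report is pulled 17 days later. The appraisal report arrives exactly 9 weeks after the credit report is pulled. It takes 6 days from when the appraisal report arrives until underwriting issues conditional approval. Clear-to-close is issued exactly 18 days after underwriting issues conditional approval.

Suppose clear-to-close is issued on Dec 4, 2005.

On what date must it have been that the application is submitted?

Aug 22, 2005

Clear-to-close is issued: Dec 4, 2005.
Underwriting issues conditional approval: Dec 4, 2005 − 18 days = Nov 16, 2005.
The appraisal report arrives: Nov 16, 2005 − 6 days = Nov 10, 2005.
The credit report is pulled: Nov 10, 2005 − 9 weeks = Sep 8, 2005.
The application is submitted: Sep 8, 2005 − 17 days = Aug 22, 2005.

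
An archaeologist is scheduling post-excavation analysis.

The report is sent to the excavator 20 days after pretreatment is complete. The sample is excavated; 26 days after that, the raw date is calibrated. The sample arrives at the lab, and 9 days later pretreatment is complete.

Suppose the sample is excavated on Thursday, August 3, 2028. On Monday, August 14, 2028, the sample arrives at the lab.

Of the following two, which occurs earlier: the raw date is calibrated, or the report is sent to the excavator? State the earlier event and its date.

The raw date is calibrated — Tuesday, August 29, 2028

The sample is excavated: Aug 3, 2028.
The raw date is calibrated: Aug 3, 2028 + 26 days = Aug 29, 2028.
The sample arrives at the lab: Aug 14, 2028.
Pretreatment is complete: Aug 14, 2028 + 9 days = Aug 23, 2028.
The report is sent to the excavator: Aug 23, 2028 + 20 days = Sep 12, 2028.
Comparing: the raw date is calibrated on Aug 29, 2028 vs the report is sent to the excavator on Sep 12, 2028. Earlier: the raw date is calibrated.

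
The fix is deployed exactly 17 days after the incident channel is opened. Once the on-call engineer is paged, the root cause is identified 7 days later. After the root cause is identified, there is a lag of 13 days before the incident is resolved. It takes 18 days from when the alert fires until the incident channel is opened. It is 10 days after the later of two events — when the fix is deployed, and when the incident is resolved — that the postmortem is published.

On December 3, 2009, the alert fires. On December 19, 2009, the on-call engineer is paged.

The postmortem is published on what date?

The alert fires: Dec 3, 2009.
The incident channel is opened: Dec 3, 2009 + 18 days = Dec 21, 2009.
The fix is deployed: Dec 21, 2009 + 17 days = Jan 7, 2010.
The on-call engineer is paged: Dec 19, 2009.
The root cause is identified: Dec 19, 2009 + 7 days = Dec 26, 2009.
The incident is resolved: Dec 26, 2009 + 13 days = Jan 8, 2010.
Both prerequisites met — the fix is deployed (Jan 7, 2010), the incident is resolved (Jan 8, 2010); the later is Jan 8, 2010.
The postmortem is published: Jan 8, 2010 + 10 days = Jan 18, 2010.

January 18, 2010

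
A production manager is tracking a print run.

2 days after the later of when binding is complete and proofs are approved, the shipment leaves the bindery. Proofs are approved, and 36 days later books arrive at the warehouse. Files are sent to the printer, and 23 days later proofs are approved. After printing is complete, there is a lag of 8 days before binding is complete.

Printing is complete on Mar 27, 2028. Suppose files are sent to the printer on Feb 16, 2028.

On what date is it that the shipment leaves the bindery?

Printing is complete: Mar 27, 2028.
Binding is complete: Mar 27, 2028 + 8 days = Apr 4, 2028.
Files are sent to the printer: Feb 16, 2028.
Proofs are approved: Feb 16, 2028 + 23 days = Mar 10, 2028.
Both prerequisites met — binding is complete (Apr 4, 2028), proofs are approved (Mar 10, 2028); the later is Apr 4, 2028.
The shipment leaves the bindery: Apr 4, 2028 + 2 days = Apr 6, 2028.

Apr 6, 2028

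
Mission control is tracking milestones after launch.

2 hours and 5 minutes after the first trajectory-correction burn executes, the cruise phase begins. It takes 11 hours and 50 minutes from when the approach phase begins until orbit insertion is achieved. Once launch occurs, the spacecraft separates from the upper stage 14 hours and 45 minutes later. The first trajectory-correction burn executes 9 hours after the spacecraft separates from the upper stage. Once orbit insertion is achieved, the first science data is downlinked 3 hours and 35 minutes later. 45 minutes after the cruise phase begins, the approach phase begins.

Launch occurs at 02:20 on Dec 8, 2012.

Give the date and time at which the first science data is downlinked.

20:20 on Dec 9, 2012

Launch occurs: 02:20 Dec 8, 2012.
The spacecraft separates from the upper stage: 02:20 Dec 8, 2012 + 14h45m = 17:05 Dec 8, 2012.
The first trajectory-correction burn executes: 17:05 Dec 8, 2012 + 9h = 02:05 Dec 9, 2012.
The cruise phase begins: 02:05 Dec 9, 2012 + 2h05m = 04:10 Dec 9, 2012.
The approach phase begins: 04:10 Dec 9, 2012 + 45m = 04:55 Dec 9, 2012.
Orbit insertion is achieved: 04:55 Dec 9, 2012 + 11h50m = 16:45 Dec 9, 2012.
The first science data is downlinked: 16:45 Dec 9, 2012 + 3h35m = 20:20 Dec 9, 2012.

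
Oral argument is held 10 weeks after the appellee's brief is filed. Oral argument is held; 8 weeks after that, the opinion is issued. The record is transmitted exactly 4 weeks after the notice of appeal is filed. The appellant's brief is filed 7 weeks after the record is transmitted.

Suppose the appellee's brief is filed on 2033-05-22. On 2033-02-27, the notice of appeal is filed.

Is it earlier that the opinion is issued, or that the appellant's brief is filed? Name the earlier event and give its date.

The appellant's brief is filed — 2033-05-15

The appellee's brief is filed: May 22, 2033.
Oral argument is held: May 22, 2033 + 10 weeks = Jul 31, 2033.
The opinion is issued: Jul 31, 2033 + 8 weeks = Sep 25, 2033.
The notice of appeal is filed: Feb 27, 2033.
The record is transmitted: Feb 27, 2033 + 4 weeks = Mar 27, 2033.
The appellant's brief is filed: Mar 27, 2033 + 7 weeks = May 15, 2033.
Comparing: the opinion is issued on Sep 25, 2033 vs the appellant's brief is filed on May 15, 2033. Earlier: the appellant's brief is filed.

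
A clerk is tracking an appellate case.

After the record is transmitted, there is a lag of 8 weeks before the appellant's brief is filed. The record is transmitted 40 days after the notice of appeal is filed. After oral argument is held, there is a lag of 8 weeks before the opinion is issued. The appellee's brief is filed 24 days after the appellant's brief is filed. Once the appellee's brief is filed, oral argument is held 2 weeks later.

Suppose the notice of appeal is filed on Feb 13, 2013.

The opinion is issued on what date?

Aug 22, 2013

The notice of appeal is filed: Feb 13, 2013.
The record is transmitted: Feb 13, 2013 + 40 days = Mar 25, 2013.
The appellant's brief is filed: Mar 25, 2013 + 8 weeks = May 20, 2013.
The appellee's brief is filed: May 20, 2013 + 24 days = Jun 13, 2013.
Oral argument is held: Jun 13, 2013 + 2 weeks = Jun 27, 2013.
The opinion is issued: Jun 27, 2013 + 8 weeks = Aug 22, 2013.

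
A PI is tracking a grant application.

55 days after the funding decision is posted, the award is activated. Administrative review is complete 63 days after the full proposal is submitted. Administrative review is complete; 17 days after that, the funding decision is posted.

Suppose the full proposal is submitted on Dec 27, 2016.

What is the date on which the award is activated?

The full proposal is submitted: Dec 27, 2016.
Administrative review is complete: Dec 27, 2016 + 63 days = Feb 28, 2017.
The funding decision is posted: Feb 28, 2017 + 17 days = Mar 17, 2017.
The award is activated: Mar 17, 2017 + 55 days = May 11, 2017.

May 11, 2017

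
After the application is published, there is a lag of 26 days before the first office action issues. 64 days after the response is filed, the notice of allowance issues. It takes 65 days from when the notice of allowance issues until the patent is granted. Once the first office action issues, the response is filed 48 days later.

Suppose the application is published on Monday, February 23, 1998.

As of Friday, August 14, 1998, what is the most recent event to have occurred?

The notice of allowance issues

The application is published: Feb 23, 1998.
The first office action issues: Feb 23, 1998 + 26 days = Mar 21, 1998.
The response is filed: Mar 21, 1998 + 48 days = May 8, 1998.
The notice of allowance issues: May 8, 1998 + 64 days = Jul 11, 1998.
The patent is granted: Jul 11, 1998 + 65 days = Sep 14, 1998.
Aug 14, 1998 falls between when the notice of allowance issues (Jul 11, 1998) and when the patent is granted (Sep 14, 1998).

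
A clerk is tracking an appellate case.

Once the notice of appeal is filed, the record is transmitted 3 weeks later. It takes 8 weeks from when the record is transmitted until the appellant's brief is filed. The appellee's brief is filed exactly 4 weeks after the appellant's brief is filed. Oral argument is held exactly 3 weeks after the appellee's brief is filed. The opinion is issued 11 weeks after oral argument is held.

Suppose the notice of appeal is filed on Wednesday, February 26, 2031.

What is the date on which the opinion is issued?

Wednesday, September 17, 2031

The notice of appeal is filed: Feb 26, 2031.
The record is transmitted: Feb 26, 2031 + 3 weeks = Mar 19, 2031.
The appellant's brief is filed: Mar 19, 2031 + 8 weeks = May 14, 2031.
The appellee's brief is filed: May 14, 2031 + 4 weeks = Jun 11, 2031.
Oral argument is held: Jun 11, 2031 + 3 weeks = Jul 2, 2031.
The opinion is issued: Jul 2, 2031 + 11 weeks = Sep 17, 2031.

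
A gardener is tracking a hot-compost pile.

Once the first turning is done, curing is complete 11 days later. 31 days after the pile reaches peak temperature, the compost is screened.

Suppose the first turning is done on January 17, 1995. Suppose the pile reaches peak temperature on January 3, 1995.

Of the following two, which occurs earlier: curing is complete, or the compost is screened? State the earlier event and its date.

The first turning is done: Jan 17, 1995.
Curing is complete: Jan 17, 1995 + 11 days = Jan 28, 1995.
The pile reaches peak temperature: Jan 3, 1995.
The compost is screened: Jan 3, 1995 + 31 days = Feb 3, 1995.
Comparing: curing is complete on Jan 28, 1995 vs the compost is screened on Feb 3, 1995. Earlier: curing is complete.

Curing is complete — January 28, 1995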